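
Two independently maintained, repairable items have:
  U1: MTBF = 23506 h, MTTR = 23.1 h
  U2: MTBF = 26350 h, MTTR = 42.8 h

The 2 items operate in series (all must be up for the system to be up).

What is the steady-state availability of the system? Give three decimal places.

0.997

A(U1) = MTBF/(MTBF+MTTR) = 23506/(23506+23.1) = 0.999018
A(U2) = MTBF/(MTBF+MTTR) = 26350/(26350+42.8) = 0.998378
Series availability: 0.999018 × 0.998378 = 0.997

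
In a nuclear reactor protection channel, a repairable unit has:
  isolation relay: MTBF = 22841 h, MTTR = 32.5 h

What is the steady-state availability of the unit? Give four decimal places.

A(isolation relay) = MTBF/(MTBF+MTTR) = 22841/(22841+32.5) = 0.9986

0.9986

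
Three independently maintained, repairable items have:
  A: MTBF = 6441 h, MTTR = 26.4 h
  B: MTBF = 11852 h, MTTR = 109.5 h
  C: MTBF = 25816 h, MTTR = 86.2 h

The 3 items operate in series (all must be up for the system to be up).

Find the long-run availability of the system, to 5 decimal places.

A(A) = MTBF/(MTBF+MTTR) = 6441/(6441+26.4) = 0.995918
A(B) = MTBF/(MTBF+MTTR) = 11852/(11852+109.5) = 0.990846
A(C) = MTBF/(MTBF+MTTR) = 25816/(25816+86.2) = 0.996672
Series availability: 0.995918 × 0.990846 × 0.996672 = 0.98352

0.98352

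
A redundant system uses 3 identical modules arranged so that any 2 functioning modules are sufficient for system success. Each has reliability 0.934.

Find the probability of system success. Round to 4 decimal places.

R = Σ_{i=2}^{3} C(3,i) p^i (1−p)^{3−i} with p = 0.934
C(3,2)·0.934^2·0.066^1 = 0.172726
C(3,3)·0.934^3·0.066^0 = 0.814781
Sum = 0.9875

0.9875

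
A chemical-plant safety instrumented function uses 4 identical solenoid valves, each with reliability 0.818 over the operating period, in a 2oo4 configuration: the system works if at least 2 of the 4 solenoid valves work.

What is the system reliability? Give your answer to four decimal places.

0.9792

R = Σ_{i=2}^{4} C(4,i) p^i (1−p)^{4−i} with p = 0.818
C(4,2)·0.818^2·0.182^2 = 0.132984
C(4,3)·0.818^3·0.182^1 = 0.398466
C(4,4)·0.818^4·0.182^0 = 0.447727
Sum = 0.9792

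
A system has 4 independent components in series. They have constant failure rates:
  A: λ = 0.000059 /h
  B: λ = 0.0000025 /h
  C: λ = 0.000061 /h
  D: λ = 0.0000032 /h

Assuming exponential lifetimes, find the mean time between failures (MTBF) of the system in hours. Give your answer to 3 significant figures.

7960

Series of exponential components: λ_sys = Σ λ_i
λ_sys = 0.000059 + 0.0000025 + 0.000061 + 0.0000032 = 1.2570e-04 /h
MTBF = 1 / λ_sys = 7960 h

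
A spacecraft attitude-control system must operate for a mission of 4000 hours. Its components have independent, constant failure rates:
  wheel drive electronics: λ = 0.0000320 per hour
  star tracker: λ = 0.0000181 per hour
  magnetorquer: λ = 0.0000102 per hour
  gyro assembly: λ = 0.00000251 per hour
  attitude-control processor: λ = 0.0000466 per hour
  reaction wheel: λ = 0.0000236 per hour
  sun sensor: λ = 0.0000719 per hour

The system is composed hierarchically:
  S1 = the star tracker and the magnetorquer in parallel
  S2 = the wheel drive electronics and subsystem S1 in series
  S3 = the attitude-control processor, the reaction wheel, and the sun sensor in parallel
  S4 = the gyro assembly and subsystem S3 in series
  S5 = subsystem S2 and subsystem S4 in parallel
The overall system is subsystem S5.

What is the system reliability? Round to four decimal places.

R(wheel drive electronics) = exp(−0.0000320 × 4000) = 0.879853
R(star tracker) = exp(−0.0000181 × 4000) = 0.930159
R(magnetorquer) = exp(−0.0000102 × 4000) = 0.960021
R(gyro assembly) = exp(−0.00000251 × 4000) = 0.990010
R(attitude-control processor) = exp(−0.0000466 × 4000) = 0.829942
R(reaction wheel) = exp(−0.0000236 × 4000) = 0.909919
R(sun sensor) = exp(−0.0000719 × 4000) = 0.750062
Parallel (star tracker and magnetorquer): 1 − (1 − 0.930159)(1 − 0.960021) = 0.997208
Series (wheel drive electronics and [0.997208]): 0.879853 × 0.997208 = 0.877396
Parallel (attitude-control processor, reaction wheel, and sun sensor): 1 − (1 − 0.829942)(1 − 0.909919)(1 − 0.750062) = 0.996171
Series (gyro assembly and [0.996171]): 0.990010 × 0.996171 = 0.986219
Parallel ([0.877396] and [0.986219]): 1 − (1 − 0.877396)(1 − 0.986219) = 0.9983

0.9983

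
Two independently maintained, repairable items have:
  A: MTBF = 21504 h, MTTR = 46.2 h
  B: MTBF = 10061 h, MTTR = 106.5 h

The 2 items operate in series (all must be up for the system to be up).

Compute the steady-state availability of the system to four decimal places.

0.9874

A(A) = MTBF/(MTBF+MTTR) = 21504/(21504+46.2) = 0.997856
A(B) = MTBF/(MTBF+MTTR) = 10061/(10061+106.5) = 0.989525
Series availability: 0.997856 × 0.989525 = 0.9874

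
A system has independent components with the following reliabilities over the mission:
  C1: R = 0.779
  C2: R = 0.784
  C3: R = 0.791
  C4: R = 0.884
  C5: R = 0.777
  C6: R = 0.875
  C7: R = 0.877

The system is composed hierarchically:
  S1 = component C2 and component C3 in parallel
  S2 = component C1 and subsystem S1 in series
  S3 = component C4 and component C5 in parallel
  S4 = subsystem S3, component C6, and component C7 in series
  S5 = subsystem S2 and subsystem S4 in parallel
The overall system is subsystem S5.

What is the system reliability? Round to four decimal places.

Parallel (C2 and C3): 1 − (1 − 0.784000)(1 − 0.791000) = 0.954856
Series (C1 and [0.954856]): 0.779000 × 0.954856 = 0.743833
Parallel (C4 and C5): 1 − (1 − 0.884000)(1 − 0.777000) = 0.974132
Series ([0.974132], C6, and C7): 0.974132 × 0.875000 × 0.877000 = 0.747525
Parallel ([0.743833] and [0.747525]): 1 − (1 − 0.743833)(1 − 0.747525) = 0.9353

0.9353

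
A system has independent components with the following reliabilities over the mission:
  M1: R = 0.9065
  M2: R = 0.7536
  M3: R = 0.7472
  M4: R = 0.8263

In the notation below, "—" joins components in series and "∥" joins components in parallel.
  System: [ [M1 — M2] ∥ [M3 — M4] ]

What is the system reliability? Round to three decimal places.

Series (M1 and M2): 0.90650 × 0.75360 = 0.68314
Series (M3 and M4): 0.74720 × 0.82630 = 0.61741
Parallel ([0.68314] and [0.61741]): 1 − (1 − 0.68314)(1 − 0.61741) = 0.879

0.879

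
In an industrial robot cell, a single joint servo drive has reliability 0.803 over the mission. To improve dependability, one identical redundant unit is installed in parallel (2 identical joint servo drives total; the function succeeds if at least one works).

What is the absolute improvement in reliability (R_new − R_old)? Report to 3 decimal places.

R_before = 0.803
R_after = 1 − (1 − 0.803)^2 = 0.961
ΔR = 0.961 − 0.803 = 0.158

0.158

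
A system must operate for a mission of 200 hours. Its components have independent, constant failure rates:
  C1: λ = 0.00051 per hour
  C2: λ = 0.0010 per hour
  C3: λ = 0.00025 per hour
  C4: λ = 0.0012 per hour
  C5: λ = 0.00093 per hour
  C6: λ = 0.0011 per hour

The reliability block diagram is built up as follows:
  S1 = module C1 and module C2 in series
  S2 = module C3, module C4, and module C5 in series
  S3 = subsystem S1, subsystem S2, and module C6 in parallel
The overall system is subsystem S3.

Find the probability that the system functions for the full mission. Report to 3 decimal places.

R(C1) = exp(−0.00051 × 200) = 0.90303
R(C2) = exp(−0.0010 × 200) = 0.81873
R(C3) = exp(−0.00025 × 200) = 0.95123
R(C4) = exp(−0.0012 × 200) = 0.78663
R(C5) = exp(−0.00093 × 200) = 0.83027
R(C6) = exp(−0.0011 × 200) = 0.80252
Series (C1 and C2): 0.90303 × 0.81873 = 0.73934
Series (C3, C4, and C5): 0.95123 × 0.78663 × 0.83027 = 0.62126
Parallel ([0.73934], [0.62126], and C6): 1 − (1 − 0.73934)(1 − 0.62126)(1 − 0.80252) = 0.981

0.981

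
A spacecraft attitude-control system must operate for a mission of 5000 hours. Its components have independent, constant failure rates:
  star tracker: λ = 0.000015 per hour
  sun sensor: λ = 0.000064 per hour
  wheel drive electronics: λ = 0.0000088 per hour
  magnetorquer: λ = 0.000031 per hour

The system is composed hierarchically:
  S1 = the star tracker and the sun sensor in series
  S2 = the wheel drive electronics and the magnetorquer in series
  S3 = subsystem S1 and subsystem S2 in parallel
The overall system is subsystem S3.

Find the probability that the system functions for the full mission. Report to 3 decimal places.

R(star tracker) = exp(−0.000015 × 5000) = 0.92774
R(sun sensor) = exp(−0.000064 × 5000) = 0.72615
R(wheel drive electronics) = exp(−0.0000088 × 5000) = 0.95695
R(magnetorquer) = exp(−0.000031 × 5000) = 0.85642
Series (star tracker and sun sensor): 0.92774 × 0.72615 = 0.67368
Series (wheel drive electronics and magnetorquer): 0.95695 × 0.85642 = 0.81955
Parallel ([0.67368] and [0.81955]): 1 − (1 − 0.67368)(1 − 0.81955) = 0.941

0.941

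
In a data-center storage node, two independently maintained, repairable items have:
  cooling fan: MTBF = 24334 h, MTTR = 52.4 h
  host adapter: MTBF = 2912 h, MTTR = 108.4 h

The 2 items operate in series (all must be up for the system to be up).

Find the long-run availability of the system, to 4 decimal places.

0.9620

A(cooling fan) = MTBF/(MTBF+MTTR) = 24334/(24334+52.4) = 0.997851
A(host adapter) = MTBF/(MTBF+MTTR) = 2912/(2912+108.4) = 0.964111
Series availability: 0.997851 × 0.964111 = 0.9620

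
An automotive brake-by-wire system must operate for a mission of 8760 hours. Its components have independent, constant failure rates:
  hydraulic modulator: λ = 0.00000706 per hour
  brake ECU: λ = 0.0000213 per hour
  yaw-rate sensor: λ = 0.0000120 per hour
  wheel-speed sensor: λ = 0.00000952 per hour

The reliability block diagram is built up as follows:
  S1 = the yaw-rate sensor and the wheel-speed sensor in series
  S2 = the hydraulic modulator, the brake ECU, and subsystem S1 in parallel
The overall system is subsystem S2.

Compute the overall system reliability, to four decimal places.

R(hydraulic modulator) = exp(−0.00000706 × 8760) = 0.940028
R(brake ECU) = exp(−0.0000213 × 8760) = 0.829786
R(yaw-rate sensor) = exp(−0.0000120 × 8760) = 0.900216
R(wheel-speed sensor) = exp(−0.00000952 × 8760) = 0.919987
Series (yaw-rate sensor and wheel-speed sensor): 0.900216 × 0.919987 = 0.828187
Parallel (hydraulic modulator, brake ECU, and [0.828187]): 1 − (1 − 0.940028)(1 − 0.829786)(1 − 0.828187) = 0.9982

0.9982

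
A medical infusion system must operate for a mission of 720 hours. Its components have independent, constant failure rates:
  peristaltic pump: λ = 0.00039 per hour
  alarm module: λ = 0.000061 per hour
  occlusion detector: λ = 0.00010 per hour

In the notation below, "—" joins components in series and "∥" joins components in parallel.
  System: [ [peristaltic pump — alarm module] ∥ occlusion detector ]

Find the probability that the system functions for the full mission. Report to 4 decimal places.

R(peristaltic pump) = exp(−0.00039 × 720) = 0.755179
R(alarm module) = exp(−0.000061 × 720) = 0.957031
R(occlusion detector) = exp(−0.00010 × 720) = 0.930531
Series (peristaltic pump and alarm module): 0.755179 × 0.957031 = 0.722730
Parallel ([0.722730] and occlusion detector): 1 − (1 − 0.722730)(1 − 0.930531) = 0.9807

0.9807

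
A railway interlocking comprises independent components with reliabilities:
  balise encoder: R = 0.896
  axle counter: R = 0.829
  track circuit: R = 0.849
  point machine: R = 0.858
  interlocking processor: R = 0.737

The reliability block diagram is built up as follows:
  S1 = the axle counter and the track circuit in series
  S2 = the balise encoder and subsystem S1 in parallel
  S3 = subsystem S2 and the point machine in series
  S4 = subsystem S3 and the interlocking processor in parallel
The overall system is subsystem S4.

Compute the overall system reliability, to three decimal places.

Series (axle counter and track circuit): 0.82900 × 0.84900 = 0.70382
Parallel (balise encoder and [0.70382]): 1 − (1 − 0.89600)(1 − 0.70382) = 0.96920
Series ([0.96920] and point machine): 0.96920 × 0.85800 = 0.83157
Parallel ([0.83157] and interlocking processor): 1 − (1 − 0.83157)(1 − 0.73700) = 0.956

0.956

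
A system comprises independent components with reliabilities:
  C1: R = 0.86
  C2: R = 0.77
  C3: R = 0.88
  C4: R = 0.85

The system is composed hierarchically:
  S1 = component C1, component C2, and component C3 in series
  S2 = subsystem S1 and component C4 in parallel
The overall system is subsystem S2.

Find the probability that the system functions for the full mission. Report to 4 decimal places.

0.9374

Series (C1, C2, and C3): 0.860000 × 0.770000 × 0.880000 = 0.582736
Parallel ([0.582736] and C4): 1 − (1 − 0.582736)(1 − 0.850000) = 0.9374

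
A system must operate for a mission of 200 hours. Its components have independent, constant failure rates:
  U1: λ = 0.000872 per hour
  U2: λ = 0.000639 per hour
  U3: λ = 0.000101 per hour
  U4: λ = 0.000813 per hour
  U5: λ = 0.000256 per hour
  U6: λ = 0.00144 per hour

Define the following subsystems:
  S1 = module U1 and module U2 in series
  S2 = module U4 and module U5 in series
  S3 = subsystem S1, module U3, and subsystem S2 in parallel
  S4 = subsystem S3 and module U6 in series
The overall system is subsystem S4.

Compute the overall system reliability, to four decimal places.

R(U1) = exp(−0.000872 × 200) = 0.839961
R(U2) = exp(−0.000639 × 200) = 0.880029
R(U3) = exp(−0.000101 × 200) = 0.980003
R(U4) = exp(−0.000813 × 200) = 0.849931
R(U5) = exp(−0.000256 × 200) = 0.950089
R(U6) = exp(−0.00144 × 200) = 0.749762
Series (U1 and U2): 0.839961 × 0.880029 = 0.739190
Series (U4 and U5): 0.849931 × 0.950089 = 0.807510
Parallel ([0.739190], U3, and [0.807510]): 1 − (1 − 0.739190)(1 − 0.980003)(1 − 0.807510) = 0.998996
Series ([0.998996] and U6): 0.998996 × 0.749762 = 0.7490

0.7490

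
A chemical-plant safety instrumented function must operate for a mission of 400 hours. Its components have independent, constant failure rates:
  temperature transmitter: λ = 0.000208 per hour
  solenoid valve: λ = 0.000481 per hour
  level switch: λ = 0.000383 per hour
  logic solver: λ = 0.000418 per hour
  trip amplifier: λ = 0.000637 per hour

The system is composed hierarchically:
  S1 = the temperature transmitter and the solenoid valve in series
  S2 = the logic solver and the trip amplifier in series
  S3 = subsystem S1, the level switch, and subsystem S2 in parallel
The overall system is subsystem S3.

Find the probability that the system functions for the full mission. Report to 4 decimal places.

0.9882

R(temperature transmitter) = exp(−0.000208 × 400) = 0.920167
R(solenoid valve) = exp(−0.000481 × 400) = 0.824977
R(level switch) = exp(−0.000383 × 400) = 0.857958
R(logic solver) = exp(−0.000418 × 400) = 0.846030
R(trip amplifier) = exp(−0.000637 × 400) = 0.775071
Series (temperature transmitter and solenoid valve): 0.920167 × 0.824977 = 0.759117
Series (logic solver and trip amplifier): 0.846030 × 0.775071 = 0.655733
Parallel ([0.759117], level switch, and [0.655733]): 1 − (1 − 0.759117)(1 − 0.857958)(1 − 0.655733) = 0.9882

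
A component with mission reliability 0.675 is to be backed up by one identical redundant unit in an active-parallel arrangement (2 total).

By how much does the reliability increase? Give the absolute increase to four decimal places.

0.2194

R_before = 0.675
R_after = 1 − (1 − 0.675)^2 = 0.8944
ΔR = 0.8944 − 0.675 = 0.2194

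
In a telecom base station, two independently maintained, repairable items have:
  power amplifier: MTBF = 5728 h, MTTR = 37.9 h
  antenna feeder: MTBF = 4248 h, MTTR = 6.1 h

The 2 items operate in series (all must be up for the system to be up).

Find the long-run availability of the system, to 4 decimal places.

A(power amplifier) = MTBF/(MTBF+MTTR) = 5728/(5728+37.9) = 0.993427
A(antenna feeder) = MTBF/(MTBF+MTTR) = 4248/(4248+6.1) = 0.998566
Series availability: 0.993427 × 0.998566 = 0.9920

0.9920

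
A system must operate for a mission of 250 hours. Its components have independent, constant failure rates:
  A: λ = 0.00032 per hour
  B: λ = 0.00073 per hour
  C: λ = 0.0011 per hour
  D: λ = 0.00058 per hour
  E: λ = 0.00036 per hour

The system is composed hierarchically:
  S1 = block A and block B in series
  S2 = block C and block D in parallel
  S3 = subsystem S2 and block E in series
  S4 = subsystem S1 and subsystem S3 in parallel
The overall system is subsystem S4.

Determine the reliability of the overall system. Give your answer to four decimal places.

0.9733

R(A) = exp(−0.00032 × 250) = 0.923116
R(B) = exp(−0.00073 × 250) = 0.833185
R(C) = exp(−0.0011 × 250) = 0.759572
R(D) = exp(−0.00058 × 250) = 0.865022
R(E) = exp(−0.00036 × 250) = 0.913931
Series (A and B): 0.923116 × 0.833185 = 0.769126
Parallel (C and D): 1 − (1 − 0.759572)(1 − 0.865022) = 0.967548
Series ([0.967548] and E): 0.967548 × 0.913931 = 0.884272
Parallel ([0.769126] and [0.884272]): 1 − (1 − 0.769126)(1 − 0.884272) = 0.9733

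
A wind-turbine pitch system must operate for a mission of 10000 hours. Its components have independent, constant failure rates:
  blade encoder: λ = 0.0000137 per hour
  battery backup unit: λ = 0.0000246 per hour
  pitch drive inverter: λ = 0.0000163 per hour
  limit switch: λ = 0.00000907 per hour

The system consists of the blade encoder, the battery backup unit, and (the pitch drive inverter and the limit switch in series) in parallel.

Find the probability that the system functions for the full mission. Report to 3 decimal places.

R(blade encoder) = exp(−0.0000137 × 10000) = 0.87197
R(battery backup unit) = exp(−0.0000246 × 10000) = 0.78192
R(pitch drive inverter) = exp(−0.0000163 × 10000) = 0.84959
R(limit switch) = exp(−0.00000907 × 10000) = 0.91329
Series (pitch drive inverter and limit switch): 0.84959 × 0.91329 = 0.77592
Parallel (blade encoder, battery backup unit, and [0.77592]): 1 − (1 − 0.87197)(1 − 0.78192)(1 − 0.77592) = 0.994

0.994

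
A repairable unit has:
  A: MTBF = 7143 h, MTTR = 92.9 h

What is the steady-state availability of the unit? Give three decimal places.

0.987

A(A) = MTBF/(MTBF+MTTR) = 7143/(7143+92.9) = 0.987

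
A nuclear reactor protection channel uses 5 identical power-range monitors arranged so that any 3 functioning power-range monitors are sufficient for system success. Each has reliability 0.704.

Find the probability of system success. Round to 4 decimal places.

R = Σ_{i=3}^{5} C(5,i) p^i (1−p)^{5−i} with p = 0.704
C(5,3)·0.704^3·0.296^2 = 0.305704
C(5,4)·0.704^4·0.296^1 = 0.363540
C(5,5)·0.704^5·0.296^0 = 0.172927
Sum = 0.8422

0.8422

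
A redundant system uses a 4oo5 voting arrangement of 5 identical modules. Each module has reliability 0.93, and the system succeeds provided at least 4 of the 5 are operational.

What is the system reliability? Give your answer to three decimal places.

0.958

R = Σ_{i=4}^{5} C(5,i) p^i (1−p)^{5−i} with p = 0.93
C(5,4)·0.93^4·0.07^1 = 0.26182
C(5,5)·0.93^5·0.07^0 = 0.69569
Sum = 0.958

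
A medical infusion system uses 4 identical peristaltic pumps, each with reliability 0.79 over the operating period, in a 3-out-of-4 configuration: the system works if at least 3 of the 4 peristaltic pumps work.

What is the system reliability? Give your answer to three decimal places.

R = Σ_{i=3}^{4} C(4,i) p^i (1−p)^{4−i} with p = 0.79
C(4,3)·0.79^3·0.21^1 = 0.41415
C(4,4)·0.79^4·0.21^0 = 0.38950
Sum = 0.804

0.804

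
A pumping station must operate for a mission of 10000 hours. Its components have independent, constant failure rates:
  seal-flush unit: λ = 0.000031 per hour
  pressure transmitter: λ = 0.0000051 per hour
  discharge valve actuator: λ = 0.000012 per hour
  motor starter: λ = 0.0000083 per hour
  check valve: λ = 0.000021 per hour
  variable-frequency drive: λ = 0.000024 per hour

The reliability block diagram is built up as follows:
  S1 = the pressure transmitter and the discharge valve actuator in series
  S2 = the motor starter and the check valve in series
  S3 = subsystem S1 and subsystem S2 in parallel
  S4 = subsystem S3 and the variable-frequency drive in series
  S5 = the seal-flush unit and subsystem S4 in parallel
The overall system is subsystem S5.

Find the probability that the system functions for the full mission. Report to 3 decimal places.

R(seal-flush unit) = exp(−0.000031 × 10000) = 0.73345
R(pressure transmitter) = exp(−0.0000051 × 10000) = 0.95028
R(discharge valve actuator) = exp(−0.000012 × 10000) = 0.88692
R(motor starter) = exp(−0.0000083 × 10000) = 0.92035
R(check valve) = exp(−0.000021 × 10000) = 0.81058
R(variable-frequency drive) = exp(−0.000024 × 10000) = 0.78663
Series (pressure transmitter and discharge valve actuator): 0.95028 × 0.88692 = 0.84282
Series (motor starter and check valve): 0.92035 × 0.81058 = 0.74602
Parallel ([0.84282] and [0.74602]): 1 − (1 − 0.84282)(1 − 0.74602) = 0.96008
Series ([0.96008] and variable-frequency drive): 0.96008 × 0.78663 = 0.75523
Parallel (seal-flush unit and [0.75523]): 1 − (1 − 0.73345)(1 − 0.75523) = 0.935

0.935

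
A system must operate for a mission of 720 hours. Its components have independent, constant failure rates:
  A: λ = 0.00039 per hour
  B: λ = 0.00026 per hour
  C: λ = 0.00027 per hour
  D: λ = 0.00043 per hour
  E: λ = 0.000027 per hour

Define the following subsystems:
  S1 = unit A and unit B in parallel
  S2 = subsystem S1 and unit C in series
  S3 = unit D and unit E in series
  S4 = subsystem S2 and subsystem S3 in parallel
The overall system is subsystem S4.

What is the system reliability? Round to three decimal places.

0.941

R(A) = exp(−0.00039 × 720) = 0.75518
R(B) = exp(−0.00026 × 720) = 0.82928
R(C) = exp(−0.00027 × 720) = 0.82333
R(D) = exp(−0.00043 × 720) = 0.73374
R(E) = exp(−0.000027 × 720) = 0.98075
Parallel (A and B): 1 − (1 − 0.75518)(1 − 0.82928) = 0.95820
Series ([0.95820] and C): 0.95820 × 0.82333 = 0.78891
Series (D and E): 0.73374 × 0.98075 = 0.71962
Parallel ([0.78891] and [0.71962]): 1 − (1 − 0.78891)(1 − 0.71962) = 0.941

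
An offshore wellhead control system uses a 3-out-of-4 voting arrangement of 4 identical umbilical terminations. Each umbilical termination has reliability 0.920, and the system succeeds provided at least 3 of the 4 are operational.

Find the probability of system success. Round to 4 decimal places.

R = Σ_{i=3}^{4} C(4,i) p^i (1−p)^{4−i} with p = 0.920
C(4,3)·0.920^3·0.080^1 = 0.249180
C(4,4)·0.920^4·0.080^0 = 0.716393
Sum = 0.9656

0.9656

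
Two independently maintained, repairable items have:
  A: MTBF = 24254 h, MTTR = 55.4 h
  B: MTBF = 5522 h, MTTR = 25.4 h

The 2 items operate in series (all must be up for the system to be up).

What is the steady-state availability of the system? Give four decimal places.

0.9932

A(A) = MTBF/(MTBF+MTTR) = 24254/(24254+55.4) = 0.997721
A(B) = MTBF/(MTBF+MTTR) = 5522/(5522+25.4) = 0.995421
Series availability: 0.997721 × 0.995421 = 0.9932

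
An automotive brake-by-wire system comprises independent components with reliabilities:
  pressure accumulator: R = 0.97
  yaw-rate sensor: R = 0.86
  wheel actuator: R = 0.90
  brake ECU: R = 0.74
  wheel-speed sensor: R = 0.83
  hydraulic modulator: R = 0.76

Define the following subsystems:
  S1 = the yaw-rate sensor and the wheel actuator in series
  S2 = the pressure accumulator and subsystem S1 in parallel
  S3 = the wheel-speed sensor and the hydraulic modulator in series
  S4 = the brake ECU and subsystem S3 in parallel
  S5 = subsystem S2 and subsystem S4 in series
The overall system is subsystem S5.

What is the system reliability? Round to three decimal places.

Series (yaw-rate sensor and wheel actuator): 0.86000 × 0.90000 = 0.77400
Parallel (pressure accumulator and [0.77400]): 1 − (1 − 0.97000)(1 − 0.77400) = 0.99322
Series (wheel-speed sensor and hydraulic modulator): 0.83000 × 0.76000 = 0.63080
Parallel (brake ECU and [0.63080]): 1 − (1 − 0.74000)(1 − 0.63080) = 0.90401
Series ([0.99322] and [0.90401]): 0.99322 × 0.90401 = 0.898

0.898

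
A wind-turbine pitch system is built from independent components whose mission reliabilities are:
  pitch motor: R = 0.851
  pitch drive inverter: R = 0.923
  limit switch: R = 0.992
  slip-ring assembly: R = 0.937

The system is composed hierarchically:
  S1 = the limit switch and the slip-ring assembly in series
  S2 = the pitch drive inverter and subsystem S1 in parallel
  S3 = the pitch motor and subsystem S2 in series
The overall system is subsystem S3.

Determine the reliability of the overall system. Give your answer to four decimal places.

0.8464

Series (limit switch and slip-ring assembly): 0.992000 × 0.937000 = 0.929504
Parallel (pitch drive inverter and [0.929504]): 1 − (1 − 0.923000)(1 − 0.929504) = 0.994572
Series (pitch motor and [0.994572]): 0.851000 × 0.994572 = 0.8464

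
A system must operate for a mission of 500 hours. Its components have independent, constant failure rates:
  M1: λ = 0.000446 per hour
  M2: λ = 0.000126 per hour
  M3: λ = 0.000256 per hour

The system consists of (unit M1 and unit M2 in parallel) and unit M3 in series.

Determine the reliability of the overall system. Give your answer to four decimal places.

0.8691

R(M1) = exp(−0.000446 × 500) = 0.800115
R(M2) = exp(−0.000126 × 500) = 0.938943
R(M3) = exp(−0.000256 × 500) = 0.879853
Parallel (M1 and M2): 1 − (1 − 0.800115)(1 − 0.938943) = 0.987796
Series ([0.987796] and M3): 0.987796 × 0.879853 = 0.8691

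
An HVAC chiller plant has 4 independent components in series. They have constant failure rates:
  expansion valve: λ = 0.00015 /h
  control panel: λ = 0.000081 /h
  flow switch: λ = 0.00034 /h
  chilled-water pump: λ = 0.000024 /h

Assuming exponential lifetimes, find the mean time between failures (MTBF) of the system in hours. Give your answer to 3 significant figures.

1680

Series of exponential components: λ_sys = Σ λ_i
λ_sys = 0.00015 + 0.000081 + 0.00034 + 0.000024 = 5.9500e-04 /h
MTBF = 1 / λ_sys = 1680 h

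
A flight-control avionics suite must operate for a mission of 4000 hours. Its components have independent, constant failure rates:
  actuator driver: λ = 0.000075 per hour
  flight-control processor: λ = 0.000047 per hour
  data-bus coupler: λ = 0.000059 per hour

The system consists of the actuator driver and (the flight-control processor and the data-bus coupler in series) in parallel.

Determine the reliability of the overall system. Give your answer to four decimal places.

0.9104

R(actuator driver) = exp(−0.000075 × 4000) = 0.740818
R(flight-control processor) = exp(−0.000047 × 4000) = 0.828615
R(data-bus coupler) = exp(−0.000059 × 4000) = 0.789781
Series (flight-control processor and data-bus coupler): 0.828615 × 0.789781 = 0.654424
Parallel (actuator driver and [0.654424]): 1 − (1 − 0.740818)(1 − 0.654424) = 0.9104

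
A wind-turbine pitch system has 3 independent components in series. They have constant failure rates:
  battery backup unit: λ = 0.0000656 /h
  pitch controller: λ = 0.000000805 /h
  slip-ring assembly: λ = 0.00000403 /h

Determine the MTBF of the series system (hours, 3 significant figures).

14200

Series of exponential components: λ_sys = Σ λ_i
λ_sys = 0.0000656 + 0.000000805 + 0.00000403 = 7.0435e-05 /h
MTBF = 1 / λ_sys = 14200 h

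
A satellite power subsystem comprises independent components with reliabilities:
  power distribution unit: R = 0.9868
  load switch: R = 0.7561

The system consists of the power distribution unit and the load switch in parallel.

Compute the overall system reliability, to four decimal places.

Parallel (power distribution unit and load switch): 1 − (1 − 0.986800)(1 − 0.756100) = 0.9968

0.9968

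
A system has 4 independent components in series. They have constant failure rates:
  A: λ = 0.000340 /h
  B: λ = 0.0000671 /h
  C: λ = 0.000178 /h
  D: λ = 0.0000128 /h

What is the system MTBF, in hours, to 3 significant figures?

1670

Series of exponential components: λ_sys = Σ λ_i
λ_sys = 0.000340 + 0.0000671 + 0.000178 + 0.0000128 = 5.9790e-04 /h
MTBF = 1 / λ_sys = 1670 h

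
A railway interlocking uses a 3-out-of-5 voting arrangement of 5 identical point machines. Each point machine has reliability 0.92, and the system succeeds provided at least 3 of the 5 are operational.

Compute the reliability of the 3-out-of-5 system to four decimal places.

0.9955

R = Σ_{i=3}^{5} C(5,i) p^i (1−p)^{5−i} with p = 0.92
C(5,3)·0.92^3·0.08^2 = 0.049836
C(5,4)·0.92^4·0.08^1 = 0.286557
C(5,5)·0.92^5·0.08^0 = 0.659082
Sum = 0.9955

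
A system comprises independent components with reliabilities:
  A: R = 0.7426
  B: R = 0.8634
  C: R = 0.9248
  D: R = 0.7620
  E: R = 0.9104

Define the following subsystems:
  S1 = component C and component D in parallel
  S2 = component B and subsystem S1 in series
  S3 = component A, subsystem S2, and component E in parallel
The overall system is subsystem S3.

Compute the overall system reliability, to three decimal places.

Parallel (C and D): 1 − (1 − 0.92480)(1 − 0.76200) = 0.98210
Series (B and [0.98210]): 0.86340 × 0.98210 = 0.84795
Parallel (A, [0.84795], and E): 1 − (1 − 0.74260)(1 − 0.84795)(1 − 0.91040) = 0.996

0.996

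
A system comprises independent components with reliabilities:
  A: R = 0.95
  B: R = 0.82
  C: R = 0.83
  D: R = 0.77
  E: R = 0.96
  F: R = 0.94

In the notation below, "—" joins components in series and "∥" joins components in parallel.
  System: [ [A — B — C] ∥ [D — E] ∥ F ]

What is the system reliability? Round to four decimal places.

0.9945

Series (A, B, and C): 0.950000 × 0.820000 × 0.830000 = 0.646570
Series (D and E): 0.770000 × 0.960000 = 0.739200
Parallel ([0.646570], [0.739200], and F): 1 − (1 − 0.646570)(1 − 0.739200)(1 − 0.940000) = 0.9945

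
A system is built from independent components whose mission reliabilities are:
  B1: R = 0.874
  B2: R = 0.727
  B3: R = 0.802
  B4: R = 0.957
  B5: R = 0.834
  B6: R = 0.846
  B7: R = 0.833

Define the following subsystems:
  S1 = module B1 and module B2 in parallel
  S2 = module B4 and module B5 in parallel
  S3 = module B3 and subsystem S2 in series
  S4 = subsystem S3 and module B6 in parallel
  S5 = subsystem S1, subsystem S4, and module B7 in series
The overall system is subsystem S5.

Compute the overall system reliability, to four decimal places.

0.7791

Parallel (B1 and B2): 1 − (1 − 0.874000)(1 − 0.727000) = 0.965602
Parallel (B4 and B5): 1 − (1 − 0.957000)(1 − 0.834000) = 0.992862
Series (B3 and [0.992862]): 0.802000 × 0.992862 = 0.796275
Parallel ([0.796275] and B6): 1 − (1 − 0.796275)(1 − 0.846000) = 0.968626
Series ([0.965602], [0.968626], and B7): 0.965602 × 0.968626 × 0.833000 = 0.7791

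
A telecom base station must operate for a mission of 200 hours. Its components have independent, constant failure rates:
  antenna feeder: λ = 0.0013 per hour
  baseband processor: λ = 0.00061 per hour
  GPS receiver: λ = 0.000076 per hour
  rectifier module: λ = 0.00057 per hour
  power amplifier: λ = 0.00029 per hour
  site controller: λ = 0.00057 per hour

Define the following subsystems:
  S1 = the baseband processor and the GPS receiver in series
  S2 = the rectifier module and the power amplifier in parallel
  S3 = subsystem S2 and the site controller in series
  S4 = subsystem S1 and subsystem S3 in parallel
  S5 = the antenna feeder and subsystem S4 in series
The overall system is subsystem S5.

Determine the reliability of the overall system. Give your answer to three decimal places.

0.760

R(antenna feeder) = exp(−0.0013 × 200) = 0.77105
R(baseband processor) = exp(−0.00061 × 200) = 0.88515
R(GPS receiver) = exp(−0.000076 × 200) = 0.98491
R(rectifier module) = exp(−0.00057 × 200) = 0.89226
R(power amplifier) = exp(−0.00029 × 200) = 0.94365
R(site controller) = exp(−0.00057 × 200) = 0.89226
Series (baseband processor and GPS receiver): 0.88515 × 0.98491 = 0.87179
Parallel (rectifier module and power amplifier): 1 − (1 − 0.89226)(1 − 0.94365) = 0.99393
Series ([0.99393] and site controller): 0.99393 × 0.89226 = 0.88684
Parallel ([0.87179] and [0.88684]): 1 − (1 − 0.87179)(1 − 0.88684) = 0.98549
Series (antenna feeder and [0.98549]): 0.77105 × 0.98549 = 0.760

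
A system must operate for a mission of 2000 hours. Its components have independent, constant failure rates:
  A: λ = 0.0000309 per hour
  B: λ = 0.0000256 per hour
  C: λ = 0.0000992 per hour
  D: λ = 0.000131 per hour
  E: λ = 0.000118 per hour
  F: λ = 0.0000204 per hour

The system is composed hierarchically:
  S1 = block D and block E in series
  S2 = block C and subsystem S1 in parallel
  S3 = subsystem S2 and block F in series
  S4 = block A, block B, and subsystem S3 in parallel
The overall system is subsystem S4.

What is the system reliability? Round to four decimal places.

0.9997

R(A) = exp(−0.0000309 × 2000) = 0.940071
R(B) = exp(−0.0000256 × 2000) = 0.950089
R(C) = exp(−0.0000992 × 2000) = 0.820042
R(D) = exp(−0.000131 × 2000) = 0.769511
R(E) = exp(−0.000118 × 2000) = 0.789781
R(F) = exp(−0.0000204 × 2000) = 0.960021
Series (D and E): 0.769511 × 0.789781 = 0.607745
Parallel (C and [0.607745]): 1 − (1 − 0.820042)(1 − 0.607745) = 0.929411
Series ([0.929411] and F): 0.929411 × 0.960021 = 0.892254
Parallel (A, B, and [0.892254]): 1 − (1 − 0.940071)(1 − 0.950089)(1 − 0.892254) = 0.9997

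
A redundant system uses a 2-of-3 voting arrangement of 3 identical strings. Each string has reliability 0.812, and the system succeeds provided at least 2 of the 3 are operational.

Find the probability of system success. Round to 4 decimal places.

0.9073

R = Σ_{i=2}^{3} C(3,i) p^i (1−p)^{3−i} with p = 0.812
C(3,2)·0.812^2·0.188^1 = 0.371870
C(3,3)·0.812^3·0.188^0 = 0.535387
Sum = 0.9073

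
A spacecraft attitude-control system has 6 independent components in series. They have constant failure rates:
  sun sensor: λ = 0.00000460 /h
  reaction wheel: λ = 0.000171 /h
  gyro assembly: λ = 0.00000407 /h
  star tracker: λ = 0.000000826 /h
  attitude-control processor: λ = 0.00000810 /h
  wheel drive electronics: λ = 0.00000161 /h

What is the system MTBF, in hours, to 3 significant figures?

Series of exponential components: λ_sys = Σ λ_i
λ_sys = 0.00000460 + 0.000171 + 0.00000407 + 0.000000826 + 0.00000810 + 0.00000161 = 1.9021e-04 /h
MTBF = 1 / λ_sys = 5260 h

5260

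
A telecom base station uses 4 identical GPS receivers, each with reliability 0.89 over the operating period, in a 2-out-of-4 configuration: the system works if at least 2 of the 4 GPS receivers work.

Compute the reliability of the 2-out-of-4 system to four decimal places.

R = Σ_{i=2}^{4} C(4,i) p^i (1−p)^{4−i} with p = 0.89
C(4,2)·0.89^2·0.11^2 = 0.057506
C(4,3)·0.89^3·0.11^1 = 0.310186
C(4,4)·0.89^4·0.11^0 = 0.627422
Sum = 0.9951

0.9951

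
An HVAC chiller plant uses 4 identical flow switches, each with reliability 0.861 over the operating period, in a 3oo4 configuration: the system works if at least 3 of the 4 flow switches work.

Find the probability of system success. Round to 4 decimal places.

0.9044

R = Σ_{i=3}^{4} C(4,i) p^i (1−p)^{4−i} with p = 0.861
C(4,3)·0.861^3·0.139^1 = 0.354882
C(4,4)·0.861^4·0.139^0 = 0.549557
Sum = 0.9044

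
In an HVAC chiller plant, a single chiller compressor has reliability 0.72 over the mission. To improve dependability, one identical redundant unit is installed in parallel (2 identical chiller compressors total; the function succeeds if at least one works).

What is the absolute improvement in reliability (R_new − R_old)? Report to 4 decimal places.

R_before = 0.72
R_after = 1 − (1 − 0.72)^2 = 0.9216
ΔR = 0.9216 − 0.72 = 0.2016

0.2016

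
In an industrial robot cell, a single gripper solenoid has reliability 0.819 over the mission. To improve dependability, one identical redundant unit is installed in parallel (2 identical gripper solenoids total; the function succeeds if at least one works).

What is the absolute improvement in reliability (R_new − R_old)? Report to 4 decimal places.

R_before = 0.819
R_after = 1 − (1 − 0.819)^2 = 0.9672
ΔR = 0.9672 − 0.819 = 0.1482

0.1482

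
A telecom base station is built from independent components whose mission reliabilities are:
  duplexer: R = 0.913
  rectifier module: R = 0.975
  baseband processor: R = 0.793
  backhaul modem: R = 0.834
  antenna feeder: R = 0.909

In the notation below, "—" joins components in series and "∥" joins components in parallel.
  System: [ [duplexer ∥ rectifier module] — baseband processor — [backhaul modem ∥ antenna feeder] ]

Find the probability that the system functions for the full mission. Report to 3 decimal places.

Parallel (duplexer and rectifier module): 1 − (1 − 0.91300)(1 − 0.97500) = 0.99783
Parallel (backhaul modem and antenna feeder): 1 − (1 − 0.83400)(1 − 0.90900) = 0.98489
Series ([0.99783], baseband processor, and [0.98489]): 0.99783 × 0.79300 × 0.98489 = 0.779

0.779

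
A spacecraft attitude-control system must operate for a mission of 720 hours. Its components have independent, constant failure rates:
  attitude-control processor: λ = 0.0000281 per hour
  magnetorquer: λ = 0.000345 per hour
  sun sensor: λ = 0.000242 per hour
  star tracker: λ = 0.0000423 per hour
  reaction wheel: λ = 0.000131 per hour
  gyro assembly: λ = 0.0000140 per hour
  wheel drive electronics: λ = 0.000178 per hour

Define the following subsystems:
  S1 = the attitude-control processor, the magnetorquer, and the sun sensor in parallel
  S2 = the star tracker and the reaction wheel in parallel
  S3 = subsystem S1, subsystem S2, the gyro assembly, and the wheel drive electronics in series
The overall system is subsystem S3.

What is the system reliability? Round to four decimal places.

R(attitude-control processor) = exp(−0.0000281 × 720) = 0.979971
R(magnetorquer) = exp(−0.000345 × 720) = 0.780048
R(sun sensor) = exp(−0.000242 × 720) = 0.840095
R(star tracker) = exp(−0.0000423 × 720) = 0.970003
R(reaction wheel) = exp(−0.000131 × 720) = 0.909992
R(gyro assembly) = exp(−0.0000140 × 720) = 0.989971
R(wheel drive electronics) = exp(−0.000178 × 720) = 0.879713
Parallel (attitude-control processor, magnetorquer, and sun sensor): 1 − (1 − 0.979971)(1 − 0.780048)(1 − 0.840095) = 0.999296
Parallel (star tracker and reaction wheel): 1 − (1 − 0.970003)(1 − 0.909992) = 0.997300
Series ([0.999296], [0.997300], gyro assembly, and wheel drive electronics): 0.999296 × 0.997300 × 0.989971 × 0.879713 = 0.8679

0.8679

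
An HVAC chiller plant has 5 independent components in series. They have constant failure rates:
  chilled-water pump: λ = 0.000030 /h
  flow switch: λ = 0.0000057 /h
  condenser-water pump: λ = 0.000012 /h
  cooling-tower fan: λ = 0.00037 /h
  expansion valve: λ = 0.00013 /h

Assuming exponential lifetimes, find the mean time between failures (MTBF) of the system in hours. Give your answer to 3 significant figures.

Series of exponential components: λ_sys = Σ λ_i
λ_sys = 0.000030 + 0.0000057 + 0.000012 + 0.00037 + 0.00013 = 5.4770e-04 /h
MTBF = 1 / λ_sys = 1830 h

1830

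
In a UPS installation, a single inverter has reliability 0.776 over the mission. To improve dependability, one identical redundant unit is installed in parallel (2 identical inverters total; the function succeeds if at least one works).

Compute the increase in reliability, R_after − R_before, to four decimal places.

0.1738

R_before = 0.776
R_after = 1 − (1 − 0.776)^2 = 0.9498
ΔR = 0.9498 − 0.776 = 0.1738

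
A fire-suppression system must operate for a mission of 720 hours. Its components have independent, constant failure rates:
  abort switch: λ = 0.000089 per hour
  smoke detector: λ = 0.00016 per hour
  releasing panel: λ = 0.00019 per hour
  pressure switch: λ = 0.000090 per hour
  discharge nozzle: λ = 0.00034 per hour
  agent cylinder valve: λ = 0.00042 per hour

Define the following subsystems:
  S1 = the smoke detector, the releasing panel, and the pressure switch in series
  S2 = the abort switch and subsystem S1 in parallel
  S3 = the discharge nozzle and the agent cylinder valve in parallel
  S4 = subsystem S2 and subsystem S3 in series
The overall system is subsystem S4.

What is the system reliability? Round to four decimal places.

0.9274

R(abort switch) = exp(−0.000089 × 720) = 0.937930
R(smoke detector) = exp(−0.00016 × 720) = 0.891188
R(releasing panel) = exp(−0.00019 × 720) = 0.872145
R(pressure switch) = exp(−0.000090 × 720) = 0.937255
R(discharge nozzle) = exp(−0.00034 × 720) = 0.782861
R(agent cylinder valve) = exp(−0.00042 × 720) = 0.739042
Series (smoke detector, releasing panel, and pressure switch): 0.891188 × 0.872145 × 0.937255 = 0.728477
Parallel (abort switch and [0.728477]): 1 − (1 − 0.937930)(1 − 0.728477) = 0.983147
Parallel (discharge nozzle and agent cylinder valve): 1 − (1 − 0.782861)(1 − 0.739042) = 0.943336
Series ([0.983147] and [0.943336]): 0.983147 × 0.943336 = 0.9274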